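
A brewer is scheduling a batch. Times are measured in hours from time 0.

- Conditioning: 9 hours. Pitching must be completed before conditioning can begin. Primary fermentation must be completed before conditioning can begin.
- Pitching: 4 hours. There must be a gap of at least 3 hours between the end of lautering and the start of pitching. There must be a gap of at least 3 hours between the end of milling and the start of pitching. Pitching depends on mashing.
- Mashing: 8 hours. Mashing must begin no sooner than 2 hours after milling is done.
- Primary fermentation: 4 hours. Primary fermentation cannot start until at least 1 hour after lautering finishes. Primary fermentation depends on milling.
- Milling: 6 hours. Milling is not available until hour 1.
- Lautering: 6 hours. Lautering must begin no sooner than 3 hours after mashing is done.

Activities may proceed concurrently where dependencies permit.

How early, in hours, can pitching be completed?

After its own release at hour 1, milling can start at hour 1 and finishes at hour 7.
Mashing waits on milling (finishes hour 7, plus 2-hour gap → hour 9), so it starts at hour 9 and finishes at 9 + 8 = hour 17.
Lautering waits on mashing (finishes hour 17, plus 3-hour gap → hour 20), so it starts at hour 20 and finishes at 20 + 6 = hour 26.
Pitching needs all of lautering (finishes hour 26, plus 3-hour gap → hour 29); milling (finishes hour 7, plus 3-hour gap → hour 10); mashing (finishes hour 17). That puts its earliest start at hour 29; it finishes at 29 + 4 = hour 33.

33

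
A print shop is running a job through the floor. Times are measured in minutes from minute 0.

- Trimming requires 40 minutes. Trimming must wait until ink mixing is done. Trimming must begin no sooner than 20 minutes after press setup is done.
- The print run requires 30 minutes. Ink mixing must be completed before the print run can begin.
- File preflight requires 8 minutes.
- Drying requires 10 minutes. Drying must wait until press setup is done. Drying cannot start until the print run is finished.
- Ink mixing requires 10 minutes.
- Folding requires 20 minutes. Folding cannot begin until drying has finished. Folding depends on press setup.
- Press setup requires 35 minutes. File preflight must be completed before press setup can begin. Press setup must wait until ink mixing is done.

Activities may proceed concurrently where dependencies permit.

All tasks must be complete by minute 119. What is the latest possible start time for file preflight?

To finish by minute 119, folding (duration 20) must start no later than minute 99.
Drying has to be done before folding (must start by minute 99). That means finishing by minute 99, i.e. starting by 99 − 10 = minute 89.
Nothing follows trimming; the deadline of minute 119 is its only limit. It must start by 119 − 40 = minute 79.
Press setup feeds drying (must start by minute 89); trimming (must start by minute 79, minus 20-minute gap → minute 59); folding (must start by minute 99). Taking the minimum, press setup must finish by minute 59 and start by 59 − 35 = minute 24.
Since press setup (must start by minute 24) depends on it, file preflight must finish by minute 24. Backing off its 8-minute duration gives a latest start of minute 16.

16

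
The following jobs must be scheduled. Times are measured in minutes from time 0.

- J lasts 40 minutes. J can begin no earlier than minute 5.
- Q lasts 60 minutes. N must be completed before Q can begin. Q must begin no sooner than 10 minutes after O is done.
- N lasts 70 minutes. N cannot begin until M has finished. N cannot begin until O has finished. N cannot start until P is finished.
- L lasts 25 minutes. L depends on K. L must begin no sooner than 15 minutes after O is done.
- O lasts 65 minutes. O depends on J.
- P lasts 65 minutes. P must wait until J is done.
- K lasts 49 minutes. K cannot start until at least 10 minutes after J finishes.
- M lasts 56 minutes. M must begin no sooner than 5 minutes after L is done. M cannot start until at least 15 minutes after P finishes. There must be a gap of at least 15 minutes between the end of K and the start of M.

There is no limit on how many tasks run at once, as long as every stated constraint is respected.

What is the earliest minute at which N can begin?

211

J waits on its own release at minute 5, so it starts at minute 5 and finishes at 5 + 40 = minute 45.
After J (finishes minute 45), P can start at minute 45 and finishes at minute 110.
O cannot begin until J (finishes minute 45). It runs from minute 45 to 45 + 65 = minute 110.
K cannot begin until J (finishes minute 45, plus 10-minute gap → minute 55). It runs from minute 55 to 55 + 49 = minute 104.
L needs all of K (finishes minute 104); O (finishes minute 110, plus 15-minute gap → minute 125). That puts its earliest start at minute 125; it finishes at 125 + 25 = minute 150.
M cannot start until L (finishes minute 150, plus 5-minute gap → minute 155); P (finishes minute 110, plus 15-minute gap → minute 125); K (finishes minute 104, plus 15-minute gap → minute 119). The controlling bound is minute 155, so M finishes at 155 + 56 = minute 211.
N waits on M (finishes minute 211); O (finishes minute 110); P (finishes minute 110). The latest of these is minute 211, which is the earliest N can start.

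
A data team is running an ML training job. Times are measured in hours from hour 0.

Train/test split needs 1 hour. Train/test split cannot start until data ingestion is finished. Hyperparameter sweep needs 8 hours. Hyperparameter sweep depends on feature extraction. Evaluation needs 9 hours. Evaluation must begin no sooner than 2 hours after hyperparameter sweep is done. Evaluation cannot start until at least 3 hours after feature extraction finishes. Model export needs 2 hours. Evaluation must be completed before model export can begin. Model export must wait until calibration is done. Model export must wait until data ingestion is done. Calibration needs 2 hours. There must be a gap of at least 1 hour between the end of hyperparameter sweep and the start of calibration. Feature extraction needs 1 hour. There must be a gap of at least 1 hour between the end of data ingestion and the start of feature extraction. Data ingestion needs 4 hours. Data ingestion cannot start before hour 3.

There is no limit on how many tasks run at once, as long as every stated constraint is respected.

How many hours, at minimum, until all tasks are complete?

Data ingestion cannot begin until its own release at hour 3. It runs from hour 3 to 3 + 4 = hour 7.
Train/test split cannot begin until data ingestion (finishes hour 7). It runs from hour 7 to 7 + 1 = hour 8.
Feature extraction cannot begin until data ingestion (finishes hour 7, plus 1-hour gap → hour 8). It runs from hour 8 to 8 + 1 = hour 9.
After feature extraction (finishes hour 9), hyperparameter sweep can start at hour 9 and finishes at hour 17.
Calibration waits on hyperparameter sweep (finishes hour 17, plus 1-hour gap → hour 18), so it starts at hour 18 and finishes at 18 + 2 = hour 20.
For evaluation: hyperparameter sweep (finishes hour 17, plus 2-hour gap → hour 19); feature extraction (finishes hour 9, plus 3-hour gap → hour 12). Taking the maximum gives a start of hour 19, and it finishes at 19 + 9 = hour 28.
Model export has to wait for evaluation (finishes hour 28); calibration (finishes hour 20); data ingestion (finishes hour 7). The latest of these is hour 28, so model export runs hour 28 to 28 + 2 = hour 30.
All tasks are finished once the last one completes. Finish times: Data ingestion at 7, Feature extraction at 9, Train/test split at 8, Hyperparameter sweep at 17, Evaluation at 28, Calibration at 20, Model export at 30. The latest is hour 30.

30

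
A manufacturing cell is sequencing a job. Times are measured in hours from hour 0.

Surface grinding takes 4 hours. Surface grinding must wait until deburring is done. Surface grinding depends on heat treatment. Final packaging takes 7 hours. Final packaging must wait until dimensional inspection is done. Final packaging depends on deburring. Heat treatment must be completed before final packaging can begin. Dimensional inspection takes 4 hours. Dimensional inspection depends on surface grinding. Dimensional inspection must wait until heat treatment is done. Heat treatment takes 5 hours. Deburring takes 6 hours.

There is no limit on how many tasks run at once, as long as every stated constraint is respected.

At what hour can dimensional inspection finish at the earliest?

14

Heat treatment can start immediately at hour 0; it finishes at hour 5.
Deburring can start immediately at hour 0; it finishes at hour 6.
Surface grinding cannot start until deburring (finishes hour 6); heat treatment (finishes hour 5). The controlling bound is hour 6, so surface grinding finishes at 6 + 4 = hour 10.
Dimensional inspection needs all of surface grinding (finishes hour 10); heat treatment (finishes hour 5). That puts its earliest start at hour 10; it finishes at 10 + 4 = hour 14.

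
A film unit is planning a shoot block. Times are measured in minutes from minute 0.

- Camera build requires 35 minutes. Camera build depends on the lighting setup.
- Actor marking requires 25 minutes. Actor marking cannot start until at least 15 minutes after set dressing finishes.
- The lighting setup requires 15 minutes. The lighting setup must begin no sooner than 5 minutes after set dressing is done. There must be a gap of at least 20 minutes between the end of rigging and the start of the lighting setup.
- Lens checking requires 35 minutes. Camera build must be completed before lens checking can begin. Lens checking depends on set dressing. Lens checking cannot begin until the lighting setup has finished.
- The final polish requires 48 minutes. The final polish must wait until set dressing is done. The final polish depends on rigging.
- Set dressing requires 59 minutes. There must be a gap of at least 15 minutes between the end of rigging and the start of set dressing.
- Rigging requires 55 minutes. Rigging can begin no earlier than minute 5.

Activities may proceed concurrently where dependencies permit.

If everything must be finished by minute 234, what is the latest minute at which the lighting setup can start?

149

Nothing follows lens checking; the deadline of minute 234 is its only limit. It must start by 234 − 35 = minute 199.
Camera build has to be done before lens checking (must start by minute 199). That means finishing by minute 199, i.e. starting by 199 − 35 = minute 164.
The lighting setup has several dependents: camera build (must start by minute 164); lens checking (must start by minute 199). The earliest of those limits is minute 164, so the lighting setup must start by 164 − 15 = minute 149.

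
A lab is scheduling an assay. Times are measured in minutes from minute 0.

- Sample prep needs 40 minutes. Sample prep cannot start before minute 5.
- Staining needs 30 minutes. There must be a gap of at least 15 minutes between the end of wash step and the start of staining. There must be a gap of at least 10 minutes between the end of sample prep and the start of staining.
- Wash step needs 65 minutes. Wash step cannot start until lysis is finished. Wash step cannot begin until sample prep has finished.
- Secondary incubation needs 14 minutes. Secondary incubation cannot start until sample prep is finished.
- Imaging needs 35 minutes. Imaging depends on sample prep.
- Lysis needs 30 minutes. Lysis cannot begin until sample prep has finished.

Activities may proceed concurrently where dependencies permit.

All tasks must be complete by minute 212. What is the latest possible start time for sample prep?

32

Staining must finish by minute 212; it takes 30 minutes, so it must start by 212 − 30 = minute 182.
Wash step must finish before staining (must start by minute 182, minus 15-minute gap → minute 167). With a 65-minute duration, wash step must start by 167 − 65 = minute 102.
Lysis feeds into wash step (must start by minute 102); so lysis must finish by minute 102 and therefore start by minute 72.
Nothing follows secondary incubation; the deadline of minute 212 is its only limit. It must start by 212 − 14 = minute 198.
Imaging must finish by minute 212; it takes 35 minutes, so it must start by 212 − 35 = minute 177.
Sample prep must finish in time for lysis (must start by minute 72); wash step (must start by minute 102); staining (must start by minute 182, minus 10-minute gap → minute 172); secondary incubation (must start by minute 198); imaging (must start by minute 177). The tightest is minute 72, so sample prep must start by 72 − 40 = minute 32.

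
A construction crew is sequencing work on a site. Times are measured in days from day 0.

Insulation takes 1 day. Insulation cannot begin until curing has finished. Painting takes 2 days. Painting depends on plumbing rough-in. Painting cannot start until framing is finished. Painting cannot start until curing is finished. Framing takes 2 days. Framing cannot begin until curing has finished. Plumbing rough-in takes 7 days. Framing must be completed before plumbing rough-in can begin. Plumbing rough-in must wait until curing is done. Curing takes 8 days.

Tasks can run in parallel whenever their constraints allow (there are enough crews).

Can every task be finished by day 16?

Nothing blocks curing, so it runs from day 0 to day 8.
Insulation waits on curing (finishes day 8), so it starts at day 8 and finishes at 8 + 1 = day 9.
Framing waits on curing (finishes day 8), so it starts at day 8 and finishes at 8 + 2 = day 10.
Plumbing rough-in has to wait for framing (finishes day 10); curing (finishes day 8). The latest of these is day 10, so plumbing rough-in runs day 10 to 10 + 7 = day 17.
For painting: plumbing rough-in (finishes day 17); framing (finishes day 10); curing (finishes day 8). Taking the maximum gives a start of day 17, and it finishes at 17 + 2 = day 19.
The earliest everything can be done is day 19, which is after the deadline of 16, so it is not possible.

No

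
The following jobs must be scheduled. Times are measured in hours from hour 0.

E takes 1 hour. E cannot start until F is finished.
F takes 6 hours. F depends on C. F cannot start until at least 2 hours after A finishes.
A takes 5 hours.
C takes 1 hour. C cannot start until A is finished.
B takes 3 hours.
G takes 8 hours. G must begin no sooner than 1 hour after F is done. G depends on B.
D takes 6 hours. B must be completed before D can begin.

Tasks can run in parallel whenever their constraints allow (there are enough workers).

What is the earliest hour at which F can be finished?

A has no prerequisites, so it starts at hour 0 and finishes at hour 5.
C waits on A (finishes hour 5), so it starts at hour 5 and finishes at 5 + 1 = hour 6.
F cannot start until C (finishes hour 6); A (finishes hour 5, plus 2-hour gap → hour 7). The controlling bound is hour 7, so F finishes at 7 + 6 = hour 13.

13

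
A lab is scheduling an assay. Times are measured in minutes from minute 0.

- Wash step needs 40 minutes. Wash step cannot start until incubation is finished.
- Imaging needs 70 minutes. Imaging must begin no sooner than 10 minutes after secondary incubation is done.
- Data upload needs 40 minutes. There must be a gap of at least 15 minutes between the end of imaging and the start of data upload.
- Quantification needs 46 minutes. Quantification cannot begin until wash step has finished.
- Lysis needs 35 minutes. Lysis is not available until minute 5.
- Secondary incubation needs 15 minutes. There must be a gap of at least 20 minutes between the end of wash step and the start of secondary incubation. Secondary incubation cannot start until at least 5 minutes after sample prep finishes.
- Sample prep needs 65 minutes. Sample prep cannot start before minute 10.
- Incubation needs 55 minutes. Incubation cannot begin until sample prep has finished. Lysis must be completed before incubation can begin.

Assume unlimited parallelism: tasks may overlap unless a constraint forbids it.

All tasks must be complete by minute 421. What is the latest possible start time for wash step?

211

Data upload must finish by minute 421; it takes 40 minutes, so it must start by 421 − 40 = minute 381.
Since data upload (must start by minute 381, minus 15-minute gap → minute 366) depends on it, imaging must finish by minute 366. Backing off its 70-minute duration gives a latest start of minute 296.
Secondary incubation must finish before imaging (must start by minute 296, minus 10-minute gap → minute 286). With a 15-minute duration, secondary incubation must start by 286 − 15 = minute 271.
To finish by minute 421, quantification (duration 46) must start no later than minute 375.
Wash step has several dependents: secondary incubation (must start by minute 271, minus 20-minute gap → minute 251); quantification (must start by minute 375). The earliest of those limits is minute 251, so wash step must start by 251 − 40 = minute 211.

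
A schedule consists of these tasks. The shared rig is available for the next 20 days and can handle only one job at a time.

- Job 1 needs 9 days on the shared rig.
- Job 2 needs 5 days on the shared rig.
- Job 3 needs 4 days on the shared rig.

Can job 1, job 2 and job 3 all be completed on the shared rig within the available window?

Yes

Running back to back, the jobs need 9 + 5 + 4 = 18 days on the shared rig.
Since 18 ≤ 20, they fit within the window.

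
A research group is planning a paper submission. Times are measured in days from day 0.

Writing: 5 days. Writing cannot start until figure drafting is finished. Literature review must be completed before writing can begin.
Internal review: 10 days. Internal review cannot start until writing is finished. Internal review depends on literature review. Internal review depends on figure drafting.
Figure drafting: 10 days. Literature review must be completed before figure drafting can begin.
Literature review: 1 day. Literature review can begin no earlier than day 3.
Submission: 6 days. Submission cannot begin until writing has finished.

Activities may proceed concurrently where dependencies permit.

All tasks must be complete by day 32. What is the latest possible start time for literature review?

Nothing follows internal review; the deadline of day 32 is its only limit. It must start by 32 − 10 = day 22.
Submission has no dependents, so it just needs to finish by day 32. Starting by 32 − 6 = day 26 achieves that.
For writing: internal review (must start by day 22); submission (must start by day 26). The most restrictive is day 22; with a 5-day duration, writing must start by day 17.
For figure drafting: writing (must start by day 17); internal review (must start by day 22). The most restrictive is day 17; with a 10-day duration, figure drafting must start by day 7.
Literature review feeds figure drafting (must start by day 7); writing (must start by day 17); internal review (must start by day 22). Taking the minimum, literature review must finish by day 7 and start by 7 − 1 = day 6.

6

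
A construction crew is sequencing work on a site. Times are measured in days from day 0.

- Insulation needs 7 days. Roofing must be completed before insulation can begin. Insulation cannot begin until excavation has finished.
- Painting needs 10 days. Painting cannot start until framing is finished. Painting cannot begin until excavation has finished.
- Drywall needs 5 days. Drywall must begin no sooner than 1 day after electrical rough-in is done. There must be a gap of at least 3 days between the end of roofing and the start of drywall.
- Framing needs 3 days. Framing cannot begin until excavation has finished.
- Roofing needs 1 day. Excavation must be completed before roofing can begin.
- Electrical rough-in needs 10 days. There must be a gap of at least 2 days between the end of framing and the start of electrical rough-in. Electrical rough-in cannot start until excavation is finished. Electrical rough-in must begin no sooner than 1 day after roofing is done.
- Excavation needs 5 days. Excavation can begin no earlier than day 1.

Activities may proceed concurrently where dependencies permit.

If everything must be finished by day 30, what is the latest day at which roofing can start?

12

Nothing follows drywall; the deadline of day 30 is its only limit. It must start by 30 − 5 = day 25.
Since drywall (must start by day 25, minus 1-day gap → day 24) depends on it, electrical rough-in must finish by day 24. Backing off its 10-day duration gives a latest start of day 14.
Nothing follows insulation; the deadline of day 30 is its only limit. It must start by 30 − 7 = day 23.
For roofing: electrical rough-in (must start by day 14, minus 1-day gap → day 13); insulation (must start by day 23); drywall (must start by day 25, minus 3-day gap → day 22). The most restrictive is day 13; with a 1-day duration, roofing must start by day 12.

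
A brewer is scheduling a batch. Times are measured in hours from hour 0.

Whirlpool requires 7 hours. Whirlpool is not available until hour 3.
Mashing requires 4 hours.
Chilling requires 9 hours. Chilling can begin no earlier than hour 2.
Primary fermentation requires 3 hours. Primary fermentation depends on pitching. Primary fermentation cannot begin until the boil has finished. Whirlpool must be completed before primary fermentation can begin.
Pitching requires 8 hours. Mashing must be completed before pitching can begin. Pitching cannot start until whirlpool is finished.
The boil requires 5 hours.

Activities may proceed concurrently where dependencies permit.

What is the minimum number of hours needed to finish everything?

21

Chilling waits on its own release at hour 2, so it starts at hour 2 and finishes at 2 + 9 = hour 11.
After its own release at hour 3, whirlpool can start at hour 3 and finishes at hour 10.
Nothing blocks the boil, so it runs from hour 0 to hour 5.
Mashing has no prerequisites, so it starts at hour 0 and finishes at hour 4.
For pitching: mashing (finishes hour 4); whirlpool (finishes hour 10). Taking the maximum gives a start of hour 10, and it finishes at 10 + 8 = hour 18.
Primary fermentation needs all of pitching (finishes hour 18); the boil (finishes hour 5); whirlpool (finishes hour 10). That puts its earliest start at hour 18; it finishes at 18 + 3 = hour 21.
All tasks are finished once the last one completes. Finish times: Mashing at 4, The boil at 5, Whirlpool at 10, Chilling at 11, Pitching at 18, Primary fermentation at 21. The latest is hour 21.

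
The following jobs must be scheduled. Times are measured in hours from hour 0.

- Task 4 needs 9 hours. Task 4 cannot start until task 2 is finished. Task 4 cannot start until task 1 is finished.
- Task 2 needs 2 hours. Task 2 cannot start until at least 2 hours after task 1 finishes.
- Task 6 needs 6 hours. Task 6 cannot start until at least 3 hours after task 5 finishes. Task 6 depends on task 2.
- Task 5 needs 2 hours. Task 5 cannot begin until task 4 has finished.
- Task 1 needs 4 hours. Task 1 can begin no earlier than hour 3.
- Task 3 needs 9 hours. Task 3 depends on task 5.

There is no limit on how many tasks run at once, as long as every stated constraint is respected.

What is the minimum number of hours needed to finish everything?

Task 1 waits on its own release at hour 3, so it starts at hour 3 and finishes at 3 + 4 = hour 7.
Task 2 waits on task 1 (finishes hour 7, plus 2-hour gap → hour 9), so it starts at hour 9 and finishes at 9 + 2 = hour 11.
For task 4: task 2 (finishes hour 11); task 1 (finishes hour 7). Taking the maximum gives a start of hour 11, and it finishes at 11 + 9 = hour 20.
Task 5 waits on task 4 (finishes hour 20), so it starts at hour 20 and finishes at 20 + 2 = hour 22.
For task 6: task 5 (finishes hour 22, plus 3-hour gap → hour 25); task 2 (finishes hour 11). Taking the maximum gives a start of hour 25, and it finishes at 25 + 6 = hour 31.
Task 3 waits on task 5 (finishes hour 22), so it starts at hour 22 and finishes at 22 + 9 = hour 31.
All tasks are finished once the last one completes. Finish times: Task 1 at 7, Task 2 at 11, Task 3 at 31, Task 4 at 20, Task 5 at 22, Task 6 at 31. The latest is hour 31.

31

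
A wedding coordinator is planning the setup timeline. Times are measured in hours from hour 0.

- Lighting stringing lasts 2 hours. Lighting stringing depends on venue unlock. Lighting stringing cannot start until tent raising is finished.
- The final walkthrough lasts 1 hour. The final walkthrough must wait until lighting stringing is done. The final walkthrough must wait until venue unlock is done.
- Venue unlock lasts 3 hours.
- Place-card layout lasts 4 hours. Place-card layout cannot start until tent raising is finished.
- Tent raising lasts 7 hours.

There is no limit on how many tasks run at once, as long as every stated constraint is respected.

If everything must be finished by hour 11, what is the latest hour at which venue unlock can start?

5

Nothing follows the final walkthrough; the deadline of hour 11 is its only limit. It must start by 11 − 1 = hour 10.
Lighting stringing has to be done before the final walkthrough (must start by hour 10). That means finishing by hour 10, i.e. starting by 10 − 2 = hour 8.
For venue unlock: lighting stringing (must start by hour 8); the final walkthrough (must start by hour 10). The most restrictive is hour 8; with a 3-hour duration, venue unlock must start by hour 5.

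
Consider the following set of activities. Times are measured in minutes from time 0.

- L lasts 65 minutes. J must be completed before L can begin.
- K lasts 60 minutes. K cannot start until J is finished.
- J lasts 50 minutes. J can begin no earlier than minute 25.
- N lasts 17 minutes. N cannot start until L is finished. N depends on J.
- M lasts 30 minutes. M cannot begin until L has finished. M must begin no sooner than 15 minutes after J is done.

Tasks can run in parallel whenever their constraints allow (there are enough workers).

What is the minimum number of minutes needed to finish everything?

170

J cannot begin until its own release at minute 25. It runs from minute 25 to 25 + 50 = minute 75.
L waits on J (finishes minute 75), so it starts at minute 75 and finishes at 75 + 65 = minute 140.
N needs all of L (finishes minute 140); J (finishes minute 75). That puts its earliest start at minute 140; it finishes at 140 + 17 = minute 157.
M cannot start until L (finishes minute 140); J (finishes minute 75, plus 15-minute gap → minute 90). The controlling bound is minute 140, so M finishes at 140 + 30 = minute 170.
K cannot begin until J (finishes minute 75). It runs from minute 75 to 75 + 60 = minute 135.
All tasks are finished once the last one completes. Finish times: J at 75, K at 135, L at 140, M at 170, N at 157. The latest is minute 170.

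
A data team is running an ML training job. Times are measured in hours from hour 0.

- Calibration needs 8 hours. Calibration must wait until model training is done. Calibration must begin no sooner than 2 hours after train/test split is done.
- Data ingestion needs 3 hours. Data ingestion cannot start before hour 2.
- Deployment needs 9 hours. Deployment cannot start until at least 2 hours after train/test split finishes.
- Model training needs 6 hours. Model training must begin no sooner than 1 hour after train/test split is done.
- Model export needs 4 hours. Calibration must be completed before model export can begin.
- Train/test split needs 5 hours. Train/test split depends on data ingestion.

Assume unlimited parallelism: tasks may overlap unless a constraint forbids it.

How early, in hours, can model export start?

25

After its own release at hour 2, data ingestion can start at hour 2 and finishes at hour 5.
Train/test split waits on data ingestion (finishes hour 5), so it starts at hour 5 and finishes at 5 + 5 = hour 10.
Model training waits on train/test split (finishes hour 10, plus 1-hour gap → hour 11), so it starts at hour 11 and finishes at 11 + 6 = hour 17.
Calibration needs all of model training (finishes hour 17); train/test split (finishes hour 10, plus 2-hour gap → hour 12). That puts its earliest start at hour 17; it finishes at 17 + 8 = hour 25.
Model export waits on calibration (finishes hour 25), so the earliest it can start is hour 25.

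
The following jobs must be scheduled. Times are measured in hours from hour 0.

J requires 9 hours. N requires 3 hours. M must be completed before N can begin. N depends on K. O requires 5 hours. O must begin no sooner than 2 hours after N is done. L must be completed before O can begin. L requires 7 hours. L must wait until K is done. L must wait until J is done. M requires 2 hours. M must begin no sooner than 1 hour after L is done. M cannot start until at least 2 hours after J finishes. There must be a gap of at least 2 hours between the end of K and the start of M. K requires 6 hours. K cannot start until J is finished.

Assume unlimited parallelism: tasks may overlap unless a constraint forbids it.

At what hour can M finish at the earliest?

25

Nothing blocks J, so it runs from hour 0 to hour 9.
K waits on J (finishes hour 9), so it starts at hour 9 and finishes at 9 + 6 = hour 15.
L cannot start until K (finishes hour 15); J (finishes hour 9). The controlling bound is hour 15, so L finishes at 15 + 7 = hour 22.
M has to wait for L (finishes hour 22, plus 1-hour gap → hour 23); J (finishes hour 9, plus 2-hour gap → hour 11); K (finishes hour 15, plus 2-hour gap → hour 17). The latest of these is hour 23, so M runs hour 23 to 23 + 2 = hour 25.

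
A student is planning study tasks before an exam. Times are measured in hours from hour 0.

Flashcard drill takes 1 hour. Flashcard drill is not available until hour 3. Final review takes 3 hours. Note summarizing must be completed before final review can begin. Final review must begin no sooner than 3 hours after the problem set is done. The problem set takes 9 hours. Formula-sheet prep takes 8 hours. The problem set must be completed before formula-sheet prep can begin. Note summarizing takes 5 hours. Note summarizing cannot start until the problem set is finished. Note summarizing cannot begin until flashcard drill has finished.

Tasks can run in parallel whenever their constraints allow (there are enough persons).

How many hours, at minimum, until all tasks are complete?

After its own release at hour 3, flashcard drill can start at hour 3 and finishes at hour 4.
The problem set can start immediately at hour 0; it finishes at hour 9.
Formula-sheet prep cannot begin until the problem set (finishes hour 9). It runs from hour 9 to 9 + 8 = hour 17.
Note summarizing needs all of the problem set (finishes hour 9); flashcard drill (finishes hour 4). That puts its earliest start at hour 9; it finishes at 9 + 5 = hour 14.
For final review: note summarizing (finishes hour 14); the problem set (finishes hour 9, plus 3-hour gap → hour 12). Taking the maximum gives a start of hour 14, and it finishes at 14 + 3 = hour 17.
All tasks are finished once the last one completes. Finish times: The problem set at 9, Flashcard drill at 4, Note summarizing at 14, Formula-sheet prep at 17, Final review at 17. The latest is hour 17.

17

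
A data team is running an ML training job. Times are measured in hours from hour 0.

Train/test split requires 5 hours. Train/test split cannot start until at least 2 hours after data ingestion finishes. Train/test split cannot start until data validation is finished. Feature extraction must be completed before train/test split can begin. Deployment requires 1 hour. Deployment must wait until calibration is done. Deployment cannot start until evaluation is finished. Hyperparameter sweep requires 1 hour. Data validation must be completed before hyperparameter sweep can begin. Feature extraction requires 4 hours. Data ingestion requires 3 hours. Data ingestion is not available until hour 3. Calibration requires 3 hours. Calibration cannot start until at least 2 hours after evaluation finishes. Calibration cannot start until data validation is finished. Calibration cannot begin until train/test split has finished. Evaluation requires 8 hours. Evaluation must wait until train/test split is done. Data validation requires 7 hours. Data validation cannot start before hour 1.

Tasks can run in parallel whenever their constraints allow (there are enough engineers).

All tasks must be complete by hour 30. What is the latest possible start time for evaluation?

Deployment has no dependents, so it just needs to finish by hour 30. Starting by 30 − 1 = hour 29 achieves that.
Calibration has to be done before deployment (must start by hour 29). That means finishing by hour 29, i.e. starting by 29 − 3 = hour 26.
For evaluation: calibration (must start by hour 26, minus 2-hour gap → hour 24); deployment (must start by hour 29). The most restrictive is hour 24; with an 8-hour duration, evaluation must start by hour 16.

16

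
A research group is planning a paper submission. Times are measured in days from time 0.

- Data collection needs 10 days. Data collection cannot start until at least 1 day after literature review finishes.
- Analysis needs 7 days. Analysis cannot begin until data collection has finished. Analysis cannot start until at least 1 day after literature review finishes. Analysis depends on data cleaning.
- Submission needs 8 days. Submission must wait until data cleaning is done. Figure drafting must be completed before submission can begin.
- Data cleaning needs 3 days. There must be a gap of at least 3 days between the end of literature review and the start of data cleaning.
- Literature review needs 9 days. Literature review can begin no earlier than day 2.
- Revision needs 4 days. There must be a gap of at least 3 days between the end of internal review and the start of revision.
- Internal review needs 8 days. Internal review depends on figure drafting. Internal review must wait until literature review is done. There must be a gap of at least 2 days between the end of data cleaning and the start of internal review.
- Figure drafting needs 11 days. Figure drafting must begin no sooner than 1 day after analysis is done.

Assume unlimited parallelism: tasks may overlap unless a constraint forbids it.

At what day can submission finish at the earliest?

Literature review cannot begin until its own release at day 2. It runs from day 2 to 2 + 9 = day 11.
After literature review (finishes day 11, plus 3-day gap → day 14), data cleaning can start at day 14 and finishes at day 17.
Data collection cannot begin until literature review (finishes day 11, plus 1-day gap → day 12). It runs from day 12 to 12 + 10 = day 22.
Analysis needs all of data collection (finishes day 22); literature review (finishes day 11, plus 1-day gap → day 12); data cleaning (finishes day 17). That puts its earliest start at day 22; it finishes at 22 + 7 = day 29.
Figure drafting cannot begin until analysis (finishes day 29, plus 1-day gap → day 30). It runs from day 30 to 30 + 11 = day 41.
Submission has to wait for data cleaning (finishes day 17); figure drafting (finishes day 41). The latest of these is day 41, so submission runs day 41 to 41 + 8 = day 49.

49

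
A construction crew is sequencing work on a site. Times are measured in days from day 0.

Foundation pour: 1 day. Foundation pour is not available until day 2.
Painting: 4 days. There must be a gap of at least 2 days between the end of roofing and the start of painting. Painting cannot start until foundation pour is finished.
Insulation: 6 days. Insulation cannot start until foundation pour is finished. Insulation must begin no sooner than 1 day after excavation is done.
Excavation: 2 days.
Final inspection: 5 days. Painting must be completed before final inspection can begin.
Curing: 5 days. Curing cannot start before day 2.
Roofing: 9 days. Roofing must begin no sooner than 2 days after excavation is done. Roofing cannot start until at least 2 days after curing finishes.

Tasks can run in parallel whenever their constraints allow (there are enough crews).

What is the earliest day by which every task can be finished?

29

Curing cannot begin until its own release at day 2. It runs from day 2 to 2 + 5 = day 7.
Foundation pour cannot begin until its own release at day 2. It runs from day 2 to 2 + 1 = day 3.
Excavation can start immediately at day 0; it finishes at day 2.
Insulation cannot start until foundation pour (finishes day 3); excavation (finishes day 2, plus 1-day gap → day 3). The controlling bound is day 3, so insulation finishes at 3 + 6 = day 9.
Roofing needs all of excavation (finishes day 2, plus 2-day gap → day 4); curing (finishes day 7, plus 2-day gap → day 9). That puts its earliest start at day 9; it finishes at 9 + 9 = day 18.
For painting: roofing (finishes day 18, plus 2-day gap → day 20); foundation pour (finishes day 3). Taking the maximum gives a start of day 20, and it finishes at 20 + 4 = day 24.
Final inspection cannot begin until painting (finishes day 24). It runs from day 24 to 24 + 5 = day 29.
All tasks are finished once the last one completes. Finish times: Excavation at 2, Foundation pour at 3, Curing at 7, Roofing at 18, Insulation at 9, Painting at 24, Final inspection at 29. The latest is day 29.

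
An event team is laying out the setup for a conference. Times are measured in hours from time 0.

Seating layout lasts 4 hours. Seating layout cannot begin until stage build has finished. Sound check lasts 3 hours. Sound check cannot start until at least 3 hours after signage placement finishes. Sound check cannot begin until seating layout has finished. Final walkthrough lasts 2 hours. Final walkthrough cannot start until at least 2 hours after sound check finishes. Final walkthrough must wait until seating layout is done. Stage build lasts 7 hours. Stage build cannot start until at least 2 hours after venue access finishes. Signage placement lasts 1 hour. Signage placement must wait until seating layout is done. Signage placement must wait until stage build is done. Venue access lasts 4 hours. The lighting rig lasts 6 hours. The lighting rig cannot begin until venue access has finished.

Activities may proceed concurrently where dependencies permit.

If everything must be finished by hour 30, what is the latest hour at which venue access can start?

Final walkthrough must finish by hour 30; it takes 2 hours, so it must start by 30 − 2 = hour 28.
Since final walkthrough (must start by hour 28, minus 2-hour gap → hour 26) depends on it, sound check must finish by hour 26. Backing off its 3-hour duration gives a latest start of hour 23.
Since sound check (must start by hour 23, minus 3-hour gap → hour 20) depends on it, signage placement must finish by hour 20. Backing off its 1-hour duration gives a latest start of hour 19.
For seating layout: signage placement (must start by hour 19); sound check (must start by hour 23); final walkthrough (must start by hour 28). The most restrictive is hour 19; with a 4-hour duration, seating layout must start by hour 15.
Stage build feeds seating layout (must start by hour 15); signage placement (must start by hour 19). Taking the minimum, stage build must finish by hour 15 and start by 15 − 7 = hour 8.
The lighting rig must finish by hour 30; it takes 6 hours, so it must start by 30 − 6 = hour 24.
Venue access has several dependents: stage build (must start by hour 8, minus 2-hour gap → hour 6); the lighting rig (must start by hour 24). The earliest of those limits is hour 6, so venue access must start by 6 − 4 = hour 2.

2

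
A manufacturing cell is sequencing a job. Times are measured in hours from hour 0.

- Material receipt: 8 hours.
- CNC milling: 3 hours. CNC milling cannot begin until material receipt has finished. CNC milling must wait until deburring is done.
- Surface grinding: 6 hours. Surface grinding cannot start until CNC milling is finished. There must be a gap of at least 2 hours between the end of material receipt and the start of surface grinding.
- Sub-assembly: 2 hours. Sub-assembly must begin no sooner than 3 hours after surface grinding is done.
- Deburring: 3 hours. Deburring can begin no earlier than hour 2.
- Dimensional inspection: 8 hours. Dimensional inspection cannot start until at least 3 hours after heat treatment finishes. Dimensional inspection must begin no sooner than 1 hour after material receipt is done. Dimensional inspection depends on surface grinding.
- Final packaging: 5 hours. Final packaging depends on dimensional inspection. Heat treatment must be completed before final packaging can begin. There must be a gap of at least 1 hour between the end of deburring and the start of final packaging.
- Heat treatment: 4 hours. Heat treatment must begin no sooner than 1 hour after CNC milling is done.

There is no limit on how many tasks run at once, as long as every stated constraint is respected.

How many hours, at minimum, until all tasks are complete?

32

Deburring cannot begin until its own release at hour 2. It runs from hour 2 to 2 + 3 = hour 5.
Nothing blocks material receipt, so it runs from hour 0 to hour 8.
For CNC milling: material receipt (finishes hour 8); deburring (finishes hour 5). Taking the maximum gives a start of hour 8, and it finishes at 8 + 3 = hour 11.
Surface grinding has to wait for CNC milling (finishes hour 11); material receipt (finishes hour 8, plus 2-hour gap → hour 10). The latest of these is hour 11, so surface grinding runs hour 11 to 11 + 6 = hour 17.
After surface grinding (finishes hour 17, plus 3-hour gap → hour 20), sub-assembly can start at hour 20 and finishes at hour 22.
After CNC milling (finishes hour 11, plus 1-hour gap → hour 12), heat treatment can start at hour 12 and finishes at hour 16.
Dimensional inspection needs all of heat treatment (finishes hour 16, plus 3-hour gap → hour 19); material receipt (finishes hour 8, plus 1-hour gap → hour 9); surface grinding (finishes hour 17). That puts its earliest start at hour 19; it finishes at 19 + 8 = hour 27.
Final packaging cannot start until dimensional inspection (finishes hour 27); heat treatment (finishes hour 16); deburring (finishes hour 5, plus 1-hour gap → hour 6). The controlling bound is hour 27, so final packaging finishes at 27 + 5 = hour 32.
All tasks are finished once the last one completes. Finish times: Material receipt at 8, Deburring at 5, CNC milling at 11, Heat treatment at 16, Surface grinding at 17, Dimensional inspection at 27, Sub-assembly at 22, Final packaging at 32. The latest is hour 32.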